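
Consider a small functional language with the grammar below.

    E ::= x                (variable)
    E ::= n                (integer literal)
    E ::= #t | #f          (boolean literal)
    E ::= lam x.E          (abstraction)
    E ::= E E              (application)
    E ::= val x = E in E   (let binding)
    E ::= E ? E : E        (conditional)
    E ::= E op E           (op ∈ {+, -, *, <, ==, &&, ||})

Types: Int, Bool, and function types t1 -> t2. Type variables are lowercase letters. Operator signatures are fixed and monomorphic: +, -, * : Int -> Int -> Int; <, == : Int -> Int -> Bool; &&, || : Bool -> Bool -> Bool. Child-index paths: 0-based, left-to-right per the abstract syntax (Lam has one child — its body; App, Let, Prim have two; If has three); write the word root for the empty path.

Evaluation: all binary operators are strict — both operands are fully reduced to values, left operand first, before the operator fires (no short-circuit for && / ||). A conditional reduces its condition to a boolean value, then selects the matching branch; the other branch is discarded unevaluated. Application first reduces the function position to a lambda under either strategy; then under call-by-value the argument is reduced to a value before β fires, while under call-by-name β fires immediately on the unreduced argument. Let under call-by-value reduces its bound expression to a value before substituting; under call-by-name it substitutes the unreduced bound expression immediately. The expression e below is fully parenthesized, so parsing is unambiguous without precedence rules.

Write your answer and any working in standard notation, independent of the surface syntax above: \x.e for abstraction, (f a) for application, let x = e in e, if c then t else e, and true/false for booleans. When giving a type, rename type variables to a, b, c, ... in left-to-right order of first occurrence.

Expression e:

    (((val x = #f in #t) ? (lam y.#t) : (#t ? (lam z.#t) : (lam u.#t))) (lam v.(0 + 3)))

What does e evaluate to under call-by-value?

Answer: true

Derivation:
step 0: ((if (let x = false in true) then (\y.true) else (if true then (\z.true) else (\u.true))) (\v.(0 + 3)))
step 1: [let@0.0] ((if true then (\y.true) else (if true then (\z.true) else (\u.true))) (\v.(0 + 3)))
step 2: [if@0] ((\y.true) (\v.(0 + 3)))
step 3: [beta@root] true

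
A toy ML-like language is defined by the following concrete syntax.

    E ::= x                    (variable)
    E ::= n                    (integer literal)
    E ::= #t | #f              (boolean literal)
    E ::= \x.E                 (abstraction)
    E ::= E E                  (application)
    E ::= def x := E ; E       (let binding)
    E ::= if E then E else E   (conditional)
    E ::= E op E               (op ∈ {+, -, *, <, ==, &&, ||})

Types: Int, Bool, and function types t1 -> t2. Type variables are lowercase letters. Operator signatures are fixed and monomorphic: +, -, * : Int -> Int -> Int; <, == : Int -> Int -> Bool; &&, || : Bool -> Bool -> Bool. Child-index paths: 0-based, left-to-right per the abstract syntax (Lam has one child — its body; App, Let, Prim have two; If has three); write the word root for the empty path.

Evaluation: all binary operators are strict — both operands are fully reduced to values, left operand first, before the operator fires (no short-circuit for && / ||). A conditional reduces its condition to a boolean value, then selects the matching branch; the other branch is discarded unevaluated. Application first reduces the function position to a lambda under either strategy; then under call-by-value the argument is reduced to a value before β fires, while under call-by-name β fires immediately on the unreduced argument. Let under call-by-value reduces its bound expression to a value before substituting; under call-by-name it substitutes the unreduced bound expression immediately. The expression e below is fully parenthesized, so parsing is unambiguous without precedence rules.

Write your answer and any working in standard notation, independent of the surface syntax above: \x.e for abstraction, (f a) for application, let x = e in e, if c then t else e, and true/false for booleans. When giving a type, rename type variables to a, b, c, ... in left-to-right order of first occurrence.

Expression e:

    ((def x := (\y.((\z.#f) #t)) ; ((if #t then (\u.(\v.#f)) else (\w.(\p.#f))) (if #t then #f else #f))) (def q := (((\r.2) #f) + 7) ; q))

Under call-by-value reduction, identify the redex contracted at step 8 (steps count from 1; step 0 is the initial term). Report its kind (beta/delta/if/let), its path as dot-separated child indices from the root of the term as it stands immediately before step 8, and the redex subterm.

Working:
step 0: ((let x = (\y.((\z.false) true)) in ((if true then (\u.(\v.false)) else (\w.(\p.false))) (if true then false else false))) (let q = (((\r.2) false) + 7) in q))
step 1: [let@0] (((if true then (\u.(\v.false)) else (\w.(\p.false))) (if true then false else false)) (let q = (((\r.2) false) + 7) in q))
step 2: [if@0.0] (((\u.(\v.false)) (if true then false else false)) (let q = (((\r.2) false) + 7) in q))
step 3: [if@0.1] (((\u.(\v.false)) false) (let q = (((\r.2) false) + 7) in q))
step 4: [beta@0] ((\v.false) (let q = (((\r.2) false) + 7) in q))
step 5: [beta@1.0.0] ((\v.false) (let q = (2 + 7) in q))
step 6: [delta@1.0] ((\v.false) (let q = 9 in q))
step 7: [let@1] ((\v.false) 9)
step 8: [beta@root] false

Answer: beta at root : ((\v.false) 9)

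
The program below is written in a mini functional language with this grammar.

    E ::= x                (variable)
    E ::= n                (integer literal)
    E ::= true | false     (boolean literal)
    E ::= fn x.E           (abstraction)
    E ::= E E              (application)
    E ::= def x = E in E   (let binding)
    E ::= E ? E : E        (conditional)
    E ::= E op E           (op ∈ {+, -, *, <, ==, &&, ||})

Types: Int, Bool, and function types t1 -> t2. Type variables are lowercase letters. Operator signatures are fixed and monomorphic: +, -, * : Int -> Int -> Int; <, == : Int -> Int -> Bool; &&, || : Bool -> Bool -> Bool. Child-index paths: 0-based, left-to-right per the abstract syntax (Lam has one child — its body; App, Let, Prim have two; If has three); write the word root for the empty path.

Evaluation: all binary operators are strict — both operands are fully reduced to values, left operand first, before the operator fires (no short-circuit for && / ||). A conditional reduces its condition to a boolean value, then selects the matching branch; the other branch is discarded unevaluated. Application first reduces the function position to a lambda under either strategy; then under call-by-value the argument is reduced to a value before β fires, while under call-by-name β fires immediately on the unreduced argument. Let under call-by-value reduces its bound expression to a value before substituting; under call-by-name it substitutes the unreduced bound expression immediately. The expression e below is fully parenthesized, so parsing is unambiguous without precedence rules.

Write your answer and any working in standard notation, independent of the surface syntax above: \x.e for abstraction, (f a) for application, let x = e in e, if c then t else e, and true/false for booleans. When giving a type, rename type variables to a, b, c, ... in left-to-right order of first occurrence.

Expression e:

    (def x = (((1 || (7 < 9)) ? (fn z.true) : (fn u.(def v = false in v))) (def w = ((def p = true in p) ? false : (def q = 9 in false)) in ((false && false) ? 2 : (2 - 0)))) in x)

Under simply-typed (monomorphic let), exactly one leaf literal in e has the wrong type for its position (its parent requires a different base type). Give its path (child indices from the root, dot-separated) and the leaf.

Answer: 0.0.0.0 : 1

Derivation:
  unify Int ~ Bool
  FAIL: mismatch Int ~ Bool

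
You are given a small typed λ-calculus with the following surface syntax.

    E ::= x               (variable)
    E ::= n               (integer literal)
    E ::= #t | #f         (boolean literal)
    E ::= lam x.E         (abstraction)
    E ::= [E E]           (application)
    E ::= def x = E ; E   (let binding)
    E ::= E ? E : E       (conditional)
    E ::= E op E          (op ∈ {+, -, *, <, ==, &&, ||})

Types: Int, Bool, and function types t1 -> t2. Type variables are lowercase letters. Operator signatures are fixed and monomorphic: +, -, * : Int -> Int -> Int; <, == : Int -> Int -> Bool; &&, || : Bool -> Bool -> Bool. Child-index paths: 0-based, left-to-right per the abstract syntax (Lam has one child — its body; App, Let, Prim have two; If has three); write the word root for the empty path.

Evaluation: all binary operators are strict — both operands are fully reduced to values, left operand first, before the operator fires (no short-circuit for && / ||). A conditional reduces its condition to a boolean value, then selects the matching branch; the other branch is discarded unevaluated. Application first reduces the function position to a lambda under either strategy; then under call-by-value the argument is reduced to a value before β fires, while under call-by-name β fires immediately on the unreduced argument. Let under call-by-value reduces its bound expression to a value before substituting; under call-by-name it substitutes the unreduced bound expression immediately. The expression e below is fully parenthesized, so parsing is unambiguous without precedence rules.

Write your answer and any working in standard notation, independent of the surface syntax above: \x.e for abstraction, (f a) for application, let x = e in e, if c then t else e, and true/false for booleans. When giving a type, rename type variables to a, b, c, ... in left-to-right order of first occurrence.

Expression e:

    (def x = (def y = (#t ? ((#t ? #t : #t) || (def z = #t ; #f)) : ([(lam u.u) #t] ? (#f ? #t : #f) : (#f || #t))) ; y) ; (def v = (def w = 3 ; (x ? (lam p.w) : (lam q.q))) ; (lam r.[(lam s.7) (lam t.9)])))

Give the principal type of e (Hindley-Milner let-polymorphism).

Derivation:
  unify Bool ~ Bool
  unify Bool ~ Bool
  unify Bool ~ Bool
  unify Bool ~ Bool
let z : Bool
  unify Bool ~ Bool
u : a
\u._ : a -> a
  unify a -> a ~ Bool -> b
  unify a ~ Bool
  unify Bool ~ b
_ _ : Bool
  unify Bool ~ Bool
  unify Bool ~ Bool
  unify Bool ~ Bool
  unify Bool ~ Bool
  unify Bool ~ Bool
  unify Bool ~ Bool
  unify Bool ~ Bool
let y : Bool
y : Bool
let x : Bool
let w : Int
x : Bool
  unify Bool ~ Bool
w : Int
\p._ : c -> Int
q : d
\q._ : d -> d
  unify c -> Int ~ d -> d
  unify c ~ d
  unify Int ~ d
let v : Int -> Int
\s._ : f -> Int
\t._ : g -> Int
  unify f -> Int ~ (g -> Int) -> h
  unify f ~ g -> Int
  unify Int ~ h
_ _ : Int
\r._ : e -> Int

Answer: a -> Int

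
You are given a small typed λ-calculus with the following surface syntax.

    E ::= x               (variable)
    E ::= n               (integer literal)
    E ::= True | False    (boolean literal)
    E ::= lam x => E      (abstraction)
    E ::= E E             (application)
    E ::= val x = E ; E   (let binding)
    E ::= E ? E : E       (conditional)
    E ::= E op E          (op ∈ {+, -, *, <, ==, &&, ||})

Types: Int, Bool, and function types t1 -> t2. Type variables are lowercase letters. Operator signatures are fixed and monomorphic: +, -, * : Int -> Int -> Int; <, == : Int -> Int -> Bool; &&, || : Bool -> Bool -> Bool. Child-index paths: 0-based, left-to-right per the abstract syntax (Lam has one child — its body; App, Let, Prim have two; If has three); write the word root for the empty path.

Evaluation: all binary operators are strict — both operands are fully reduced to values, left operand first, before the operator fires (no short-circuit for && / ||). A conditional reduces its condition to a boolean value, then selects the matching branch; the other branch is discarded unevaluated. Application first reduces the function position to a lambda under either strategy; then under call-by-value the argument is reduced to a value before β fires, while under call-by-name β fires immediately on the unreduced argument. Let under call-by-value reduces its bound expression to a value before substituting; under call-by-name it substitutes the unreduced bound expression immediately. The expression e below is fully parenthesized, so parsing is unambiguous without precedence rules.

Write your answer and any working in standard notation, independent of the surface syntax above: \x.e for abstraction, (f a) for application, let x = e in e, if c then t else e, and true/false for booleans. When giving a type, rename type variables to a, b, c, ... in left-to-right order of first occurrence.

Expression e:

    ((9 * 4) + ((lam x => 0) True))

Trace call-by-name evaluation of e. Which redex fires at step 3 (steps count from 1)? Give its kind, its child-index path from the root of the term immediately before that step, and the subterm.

Trace:
step 0: ((9 * 4) + ((\x.0) true))
step 1: [delta@0] (36 + ((\x.0) true))
step 2: [beta@1] (36 + 0)
step 3: [delta@root] 36

Answer: delta at root : (36 + 0)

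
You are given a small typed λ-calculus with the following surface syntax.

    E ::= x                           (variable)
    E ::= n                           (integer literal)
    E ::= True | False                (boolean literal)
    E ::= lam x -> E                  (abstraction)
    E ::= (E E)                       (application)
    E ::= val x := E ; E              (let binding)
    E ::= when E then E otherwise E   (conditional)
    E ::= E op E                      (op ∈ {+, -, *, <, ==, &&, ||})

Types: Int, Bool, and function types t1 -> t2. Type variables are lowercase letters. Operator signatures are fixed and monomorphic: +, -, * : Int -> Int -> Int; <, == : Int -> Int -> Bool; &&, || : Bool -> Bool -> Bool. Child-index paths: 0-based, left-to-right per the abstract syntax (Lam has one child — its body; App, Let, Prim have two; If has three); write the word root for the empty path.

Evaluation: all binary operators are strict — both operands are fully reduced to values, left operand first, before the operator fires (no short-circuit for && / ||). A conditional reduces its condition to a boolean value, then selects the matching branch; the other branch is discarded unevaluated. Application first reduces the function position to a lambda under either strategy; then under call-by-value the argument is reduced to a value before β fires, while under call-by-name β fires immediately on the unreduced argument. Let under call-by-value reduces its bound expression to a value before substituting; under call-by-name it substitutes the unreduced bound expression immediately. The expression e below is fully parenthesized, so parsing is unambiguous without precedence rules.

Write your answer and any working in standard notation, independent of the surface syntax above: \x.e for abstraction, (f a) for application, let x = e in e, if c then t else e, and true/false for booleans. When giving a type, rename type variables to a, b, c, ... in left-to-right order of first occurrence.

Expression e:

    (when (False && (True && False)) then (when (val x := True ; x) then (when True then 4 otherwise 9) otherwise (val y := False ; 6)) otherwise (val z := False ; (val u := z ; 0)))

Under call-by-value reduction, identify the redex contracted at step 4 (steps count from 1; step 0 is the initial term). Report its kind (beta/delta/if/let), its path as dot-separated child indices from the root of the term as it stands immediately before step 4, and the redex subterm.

Answer: let at root : (let z = false in (let u = z in 0))

Derivation:
step 0: (if (false && (true && false)) then (if (let x = true in x) then (if true then 4 else 9) else (let y = false in 6)) else (let z = false in (let u = z in 0)))
step 1: [delta@0.1] (if (false && false) then (if (let x = true in x) then (if true then 4 else 9) else (let y = false in 6)) else (let z = false in (let u = z in 0)))
step 2: [delta@0] (if false then (if (let x = true in x) then (if true then 4 else 9) else (let y = false in 6)) else (let z = false in (let u = z in 0)))
step 3: [if@root] (let z = false in (let u = z in 0))
step 4: [let@root] (let u = false in 0)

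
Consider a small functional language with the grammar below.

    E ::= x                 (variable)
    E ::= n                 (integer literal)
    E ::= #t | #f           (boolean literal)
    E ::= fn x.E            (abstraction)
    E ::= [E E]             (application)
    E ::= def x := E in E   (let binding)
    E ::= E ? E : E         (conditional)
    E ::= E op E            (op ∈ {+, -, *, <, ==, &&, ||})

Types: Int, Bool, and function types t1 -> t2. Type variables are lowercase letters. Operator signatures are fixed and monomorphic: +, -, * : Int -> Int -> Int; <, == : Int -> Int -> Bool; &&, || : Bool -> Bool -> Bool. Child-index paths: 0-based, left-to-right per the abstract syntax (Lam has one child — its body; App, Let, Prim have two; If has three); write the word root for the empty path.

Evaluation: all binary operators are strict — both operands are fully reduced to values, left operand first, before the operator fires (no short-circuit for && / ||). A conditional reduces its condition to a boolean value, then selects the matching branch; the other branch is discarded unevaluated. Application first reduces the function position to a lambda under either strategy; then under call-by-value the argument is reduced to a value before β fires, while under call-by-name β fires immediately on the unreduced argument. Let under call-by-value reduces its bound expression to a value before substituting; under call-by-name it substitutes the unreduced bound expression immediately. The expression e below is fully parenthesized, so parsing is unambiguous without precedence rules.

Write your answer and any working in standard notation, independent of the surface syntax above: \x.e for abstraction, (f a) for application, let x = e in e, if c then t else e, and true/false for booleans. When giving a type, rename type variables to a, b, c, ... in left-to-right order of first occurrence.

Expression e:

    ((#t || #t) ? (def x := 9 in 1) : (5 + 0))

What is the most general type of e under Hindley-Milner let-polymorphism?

Answer: Int

Derivation:
  unify Bool ~ Bool
  unify Bool ~ Bool
  unify Bool ~ Bool
let x : Int
  unify Int ~ Int
  unify Int ~ Int
  unify Int ~ Int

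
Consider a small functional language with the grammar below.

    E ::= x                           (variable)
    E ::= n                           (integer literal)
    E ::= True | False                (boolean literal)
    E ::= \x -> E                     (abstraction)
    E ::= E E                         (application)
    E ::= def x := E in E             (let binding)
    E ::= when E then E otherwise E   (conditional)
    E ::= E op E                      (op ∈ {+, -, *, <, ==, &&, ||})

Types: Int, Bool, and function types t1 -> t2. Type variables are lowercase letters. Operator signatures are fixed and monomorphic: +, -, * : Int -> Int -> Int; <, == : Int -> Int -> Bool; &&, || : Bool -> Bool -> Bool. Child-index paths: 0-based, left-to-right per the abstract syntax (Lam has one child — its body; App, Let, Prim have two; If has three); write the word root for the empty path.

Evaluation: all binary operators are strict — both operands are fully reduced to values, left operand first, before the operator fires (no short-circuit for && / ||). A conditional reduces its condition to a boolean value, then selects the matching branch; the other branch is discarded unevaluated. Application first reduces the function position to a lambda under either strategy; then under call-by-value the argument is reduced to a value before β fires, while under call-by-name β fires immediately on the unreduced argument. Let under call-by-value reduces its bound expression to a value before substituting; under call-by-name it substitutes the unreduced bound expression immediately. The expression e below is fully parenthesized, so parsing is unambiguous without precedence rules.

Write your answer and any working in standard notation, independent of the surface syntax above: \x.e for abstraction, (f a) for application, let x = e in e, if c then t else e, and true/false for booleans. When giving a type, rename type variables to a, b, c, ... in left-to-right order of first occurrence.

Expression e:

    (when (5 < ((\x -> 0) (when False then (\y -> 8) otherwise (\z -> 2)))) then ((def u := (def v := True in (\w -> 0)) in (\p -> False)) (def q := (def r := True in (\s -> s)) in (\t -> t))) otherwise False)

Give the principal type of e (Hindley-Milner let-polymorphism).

Answer: Bool

Derivation:
  unify Int ~ Int
\x._ : a -> Int
  unify Bool ~ Bool
\y._ : b -> Int
\z._ : c -> Int
  unify b -> Int ~ c -> Int
  unify b ~ c
  unify Int ~ Int
  unify a -> Int ~ (c -> Int) -> d
  unify a ~ c -> Int
  unify Int ~ d
_ _ : Int
  unify Int ~ Int
  unify Bool ~ Bool
let v : Bool
\w._ : e -> Int
let u : forall. e -> Int
\p._ : f -> Bool
let r : Bool
s : g
\s._ : g -> g
let q : forall. g -> g
t : h
\t._ : h -> h
  unify f -> Bool ~ (h -> h) -> i
  unify f ~ h -> h
  unify Bool ~ i
_ _ : Bool
  unify Bool ~ Bool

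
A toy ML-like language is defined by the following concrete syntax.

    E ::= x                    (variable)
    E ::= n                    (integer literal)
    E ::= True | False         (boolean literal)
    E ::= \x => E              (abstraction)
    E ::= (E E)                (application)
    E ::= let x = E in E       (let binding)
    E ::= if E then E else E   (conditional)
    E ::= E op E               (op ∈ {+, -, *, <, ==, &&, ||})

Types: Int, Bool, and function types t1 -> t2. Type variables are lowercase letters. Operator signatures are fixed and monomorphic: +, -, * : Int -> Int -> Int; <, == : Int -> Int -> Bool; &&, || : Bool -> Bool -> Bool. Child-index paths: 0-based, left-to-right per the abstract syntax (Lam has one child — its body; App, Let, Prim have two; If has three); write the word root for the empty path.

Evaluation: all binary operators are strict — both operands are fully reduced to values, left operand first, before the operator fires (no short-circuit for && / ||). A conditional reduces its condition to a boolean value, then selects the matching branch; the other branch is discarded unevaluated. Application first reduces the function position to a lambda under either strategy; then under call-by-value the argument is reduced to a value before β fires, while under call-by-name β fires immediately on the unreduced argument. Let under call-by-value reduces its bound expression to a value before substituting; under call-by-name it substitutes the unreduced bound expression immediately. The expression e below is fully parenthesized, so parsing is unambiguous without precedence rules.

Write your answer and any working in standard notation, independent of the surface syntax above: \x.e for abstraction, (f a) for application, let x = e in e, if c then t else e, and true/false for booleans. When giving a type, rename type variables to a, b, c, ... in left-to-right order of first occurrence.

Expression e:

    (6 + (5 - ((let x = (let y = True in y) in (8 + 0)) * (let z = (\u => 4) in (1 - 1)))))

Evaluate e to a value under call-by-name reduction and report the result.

Working:
step 0: (6 + (5 - ((let x = (let y = true in y) in (8 + 0)) * (let z = (\u.4) in (1 - 1)))))
step 1: [let@1.1.0] (6 + (5 - ((8 + 0) * (let z = (\u.4) in (1 - 1)))))
step 2: [delta@1.1.0] (6 + (5 - (8 * (let z = (\u.4) in (1 - 1)))))
step 3: [let@1.1.1] (6 + (5 - (8 * (1 - 1))))
step 4: [delta@1.1.1] (6 + (5 - (8 * 0)))
step 5: [delta@1.1] (6 + (5 - 0))
step 6: [delta@1] (6 + 5)
step 7: [delta@root] 11

Answer: 11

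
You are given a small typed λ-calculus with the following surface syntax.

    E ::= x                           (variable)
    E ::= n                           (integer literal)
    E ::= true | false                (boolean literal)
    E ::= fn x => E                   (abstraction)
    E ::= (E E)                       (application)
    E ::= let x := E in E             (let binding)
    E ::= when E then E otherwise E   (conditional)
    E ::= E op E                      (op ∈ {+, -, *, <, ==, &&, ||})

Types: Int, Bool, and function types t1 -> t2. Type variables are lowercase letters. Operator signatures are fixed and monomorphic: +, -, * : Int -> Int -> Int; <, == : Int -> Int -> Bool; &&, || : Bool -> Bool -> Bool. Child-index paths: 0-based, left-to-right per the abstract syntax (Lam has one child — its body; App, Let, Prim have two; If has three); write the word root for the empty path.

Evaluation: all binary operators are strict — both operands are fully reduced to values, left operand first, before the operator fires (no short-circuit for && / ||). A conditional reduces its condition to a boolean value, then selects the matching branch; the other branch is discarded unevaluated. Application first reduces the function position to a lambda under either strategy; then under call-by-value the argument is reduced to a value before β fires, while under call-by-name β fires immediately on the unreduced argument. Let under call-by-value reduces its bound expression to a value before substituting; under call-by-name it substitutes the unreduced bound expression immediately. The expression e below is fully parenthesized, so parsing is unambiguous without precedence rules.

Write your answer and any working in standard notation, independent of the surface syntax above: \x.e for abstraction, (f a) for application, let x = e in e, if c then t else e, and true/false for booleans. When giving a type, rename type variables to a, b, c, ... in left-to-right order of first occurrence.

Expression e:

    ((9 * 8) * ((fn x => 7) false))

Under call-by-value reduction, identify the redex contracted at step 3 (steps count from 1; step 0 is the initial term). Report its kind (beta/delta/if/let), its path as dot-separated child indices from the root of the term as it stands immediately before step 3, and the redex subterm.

Answer: delta at root : (72 * 7)

Derivation:
step 0: ((9 * 8) * ((\x.7) false))
step 1: [delta@0] (72 * ((\x.7) false))
step 2: [beta@1] (72 * 7)
step 3: [delta@root] 504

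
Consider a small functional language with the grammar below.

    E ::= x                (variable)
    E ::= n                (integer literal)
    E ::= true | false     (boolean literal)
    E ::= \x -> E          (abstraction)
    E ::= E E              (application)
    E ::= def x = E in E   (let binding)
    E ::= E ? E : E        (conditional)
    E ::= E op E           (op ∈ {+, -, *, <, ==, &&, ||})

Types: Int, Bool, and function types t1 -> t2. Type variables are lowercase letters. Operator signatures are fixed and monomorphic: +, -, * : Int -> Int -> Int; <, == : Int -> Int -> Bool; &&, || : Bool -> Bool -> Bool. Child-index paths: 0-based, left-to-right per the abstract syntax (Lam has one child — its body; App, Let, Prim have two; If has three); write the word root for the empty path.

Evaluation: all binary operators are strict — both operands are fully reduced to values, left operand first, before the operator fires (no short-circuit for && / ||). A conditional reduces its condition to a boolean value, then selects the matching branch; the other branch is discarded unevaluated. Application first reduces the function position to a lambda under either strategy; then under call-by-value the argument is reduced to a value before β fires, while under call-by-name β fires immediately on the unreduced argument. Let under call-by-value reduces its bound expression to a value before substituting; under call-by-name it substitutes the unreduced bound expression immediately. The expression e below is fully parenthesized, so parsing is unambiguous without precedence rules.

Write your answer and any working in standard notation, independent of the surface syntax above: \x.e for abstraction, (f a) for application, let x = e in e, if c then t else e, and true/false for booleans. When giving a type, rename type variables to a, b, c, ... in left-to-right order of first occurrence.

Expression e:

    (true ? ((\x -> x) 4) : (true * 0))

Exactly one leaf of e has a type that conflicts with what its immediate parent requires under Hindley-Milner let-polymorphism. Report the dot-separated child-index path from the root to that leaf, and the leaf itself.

Answer: 2.0 : true

Working:
  unify Bool ~ Bool
x : a
\x._ : a -> a
  unify a -> a ~ Int -> b
  unify a ~ Int
  unify Int ~ b
_ _ : Int
  unify Bool ~ Int
  FAIL: mismatch Bool ~ Int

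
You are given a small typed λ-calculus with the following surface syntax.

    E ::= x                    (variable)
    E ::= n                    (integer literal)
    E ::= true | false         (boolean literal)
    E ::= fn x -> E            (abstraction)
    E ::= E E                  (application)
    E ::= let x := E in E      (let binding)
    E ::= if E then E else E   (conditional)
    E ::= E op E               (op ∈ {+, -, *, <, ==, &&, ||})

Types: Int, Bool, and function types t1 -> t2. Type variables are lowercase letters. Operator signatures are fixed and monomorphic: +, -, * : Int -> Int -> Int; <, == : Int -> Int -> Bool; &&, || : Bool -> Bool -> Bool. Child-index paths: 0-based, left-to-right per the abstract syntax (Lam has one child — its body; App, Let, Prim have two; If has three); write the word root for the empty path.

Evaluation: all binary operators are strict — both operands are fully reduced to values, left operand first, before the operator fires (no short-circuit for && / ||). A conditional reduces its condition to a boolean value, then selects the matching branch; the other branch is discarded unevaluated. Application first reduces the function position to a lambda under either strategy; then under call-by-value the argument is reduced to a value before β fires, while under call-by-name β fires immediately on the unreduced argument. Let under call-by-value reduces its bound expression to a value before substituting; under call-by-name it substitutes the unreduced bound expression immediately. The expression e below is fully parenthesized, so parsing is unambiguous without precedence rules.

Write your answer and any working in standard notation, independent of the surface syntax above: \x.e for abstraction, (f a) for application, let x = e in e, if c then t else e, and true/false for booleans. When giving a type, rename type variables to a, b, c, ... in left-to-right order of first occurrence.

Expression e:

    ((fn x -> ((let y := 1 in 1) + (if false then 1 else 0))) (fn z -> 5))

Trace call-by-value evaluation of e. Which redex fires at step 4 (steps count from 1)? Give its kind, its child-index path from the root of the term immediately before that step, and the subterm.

Answer: delta at root : (1 + 0)

Derivation:
step 0: ((\x.((let y = 1 in 1) + (if false then 1 else 0))) (\z.5))
step 1: [beta@root] ((let y = 1 in 1) + (if false then 1 else 0))
step 2: [let@0] (1 + (if false then 1 else 0))
step 3: [if@1] (1 + 0)
step 4: [delta@root] 1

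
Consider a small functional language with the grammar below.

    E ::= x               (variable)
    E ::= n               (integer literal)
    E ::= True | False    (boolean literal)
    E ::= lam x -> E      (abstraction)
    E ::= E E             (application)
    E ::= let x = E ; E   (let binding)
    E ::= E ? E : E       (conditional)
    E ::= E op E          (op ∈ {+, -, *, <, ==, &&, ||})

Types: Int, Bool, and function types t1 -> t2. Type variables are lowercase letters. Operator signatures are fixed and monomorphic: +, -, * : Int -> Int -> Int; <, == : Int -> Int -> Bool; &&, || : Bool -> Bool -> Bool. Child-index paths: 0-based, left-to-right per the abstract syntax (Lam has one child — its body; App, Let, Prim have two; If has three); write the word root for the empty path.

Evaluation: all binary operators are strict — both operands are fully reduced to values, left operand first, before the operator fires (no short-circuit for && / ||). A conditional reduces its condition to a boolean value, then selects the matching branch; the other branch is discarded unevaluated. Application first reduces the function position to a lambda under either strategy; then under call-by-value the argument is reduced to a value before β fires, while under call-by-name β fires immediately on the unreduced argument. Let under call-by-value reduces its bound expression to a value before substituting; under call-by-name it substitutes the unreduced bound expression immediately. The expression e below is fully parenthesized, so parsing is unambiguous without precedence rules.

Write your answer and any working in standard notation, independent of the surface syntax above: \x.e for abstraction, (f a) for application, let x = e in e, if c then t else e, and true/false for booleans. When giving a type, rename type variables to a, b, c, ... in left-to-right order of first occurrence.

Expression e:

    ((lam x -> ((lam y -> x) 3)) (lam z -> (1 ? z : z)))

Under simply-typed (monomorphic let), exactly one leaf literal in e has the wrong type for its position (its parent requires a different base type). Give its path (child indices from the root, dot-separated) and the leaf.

Working:
x : a
\y._ : b -> a
  unify b -> a ~ Int -> c
  unify b ~ Int
  unify a ~ c
_ _ : c
\x._ : c -> c
  unify Int ~ Bool
  FAIL: mismatch Int ~ Bool

Answer: 1.0.0 : 1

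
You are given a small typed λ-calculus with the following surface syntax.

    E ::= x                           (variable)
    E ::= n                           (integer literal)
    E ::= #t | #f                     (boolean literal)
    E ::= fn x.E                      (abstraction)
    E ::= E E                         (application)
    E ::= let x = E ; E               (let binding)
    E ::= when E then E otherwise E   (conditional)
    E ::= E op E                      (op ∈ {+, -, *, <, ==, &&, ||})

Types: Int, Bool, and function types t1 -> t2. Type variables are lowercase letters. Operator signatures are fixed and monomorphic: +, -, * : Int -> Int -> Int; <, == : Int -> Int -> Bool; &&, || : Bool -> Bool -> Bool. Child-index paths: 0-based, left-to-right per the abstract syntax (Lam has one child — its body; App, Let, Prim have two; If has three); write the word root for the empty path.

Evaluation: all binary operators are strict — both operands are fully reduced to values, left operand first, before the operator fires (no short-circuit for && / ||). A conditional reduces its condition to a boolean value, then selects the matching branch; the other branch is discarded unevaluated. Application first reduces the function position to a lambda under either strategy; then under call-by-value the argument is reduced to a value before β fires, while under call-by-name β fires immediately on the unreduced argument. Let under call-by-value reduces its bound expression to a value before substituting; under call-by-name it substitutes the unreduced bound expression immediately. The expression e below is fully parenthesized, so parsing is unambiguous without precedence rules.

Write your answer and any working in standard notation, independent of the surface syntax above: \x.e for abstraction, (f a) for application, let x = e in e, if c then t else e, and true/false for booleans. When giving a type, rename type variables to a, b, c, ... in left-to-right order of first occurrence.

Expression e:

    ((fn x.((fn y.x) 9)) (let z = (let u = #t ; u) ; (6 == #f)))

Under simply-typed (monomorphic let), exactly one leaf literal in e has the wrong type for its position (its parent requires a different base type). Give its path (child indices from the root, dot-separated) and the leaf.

Working:
x : a
\y._ : b -> a
  unify b -> a ~ Int -> c
  unify b ~ Int
  unify a ~ c
_ _ : c
\x._ : c -> c
let u : Bool
u : Bool
let z : Bool
  unify Int ~ Int
  unify Bool ~ Int
  FAIL: mismatch Bool ~ Int

Answer: 1.1.1 : false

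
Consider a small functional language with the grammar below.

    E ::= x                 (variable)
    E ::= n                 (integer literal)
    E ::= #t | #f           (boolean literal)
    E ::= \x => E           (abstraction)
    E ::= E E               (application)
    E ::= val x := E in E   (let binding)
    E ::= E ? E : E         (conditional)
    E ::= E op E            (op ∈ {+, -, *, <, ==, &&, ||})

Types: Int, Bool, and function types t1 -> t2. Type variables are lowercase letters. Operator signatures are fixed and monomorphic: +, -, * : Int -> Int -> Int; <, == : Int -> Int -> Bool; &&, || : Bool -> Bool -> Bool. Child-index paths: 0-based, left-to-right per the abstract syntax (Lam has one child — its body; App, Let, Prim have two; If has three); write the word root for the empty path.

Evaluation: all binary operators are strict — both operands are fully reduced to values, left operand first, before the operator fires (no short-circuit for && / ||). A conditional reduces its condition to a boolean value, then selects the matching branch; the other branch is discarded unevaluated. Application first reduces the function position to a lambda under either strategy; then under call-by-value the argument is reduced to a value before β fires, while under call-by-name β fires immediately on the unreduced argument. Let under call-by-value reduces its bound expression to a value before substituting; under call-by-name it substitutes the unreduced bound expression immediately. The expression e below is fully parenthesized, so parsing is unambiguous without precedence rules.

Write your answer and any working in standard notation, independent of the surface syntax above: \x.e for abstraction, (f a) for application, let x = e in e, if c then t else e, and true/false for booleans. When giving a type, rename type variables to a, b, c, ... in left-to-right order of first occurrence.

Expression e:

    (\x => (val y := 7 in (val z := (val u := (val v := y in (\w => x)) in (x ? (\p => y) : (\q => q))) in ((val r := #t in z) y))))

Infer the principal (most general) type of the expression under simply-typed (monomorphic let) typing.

Trace:
let y : Int
y : Int
let v : Int
x : a
\w._ : b -> a
let u : b -> a
x : a
  unify a ~ Bool
y : Int
\p._ : c -> Int
q : d
\q._ : d -> d
  unify c -> Int ~ d -> d
  unify c ~ d
  unify Int ~ d
let z : Int -> Int
let r : Bool
z : Int -> Int
y : Int
  unify Int -> Int ~ Int -> e
  unify Int ~ Int
  unify Int ~ e
_ _ : Int
\x._ : Bool -> Int

Answer: Bool -> Int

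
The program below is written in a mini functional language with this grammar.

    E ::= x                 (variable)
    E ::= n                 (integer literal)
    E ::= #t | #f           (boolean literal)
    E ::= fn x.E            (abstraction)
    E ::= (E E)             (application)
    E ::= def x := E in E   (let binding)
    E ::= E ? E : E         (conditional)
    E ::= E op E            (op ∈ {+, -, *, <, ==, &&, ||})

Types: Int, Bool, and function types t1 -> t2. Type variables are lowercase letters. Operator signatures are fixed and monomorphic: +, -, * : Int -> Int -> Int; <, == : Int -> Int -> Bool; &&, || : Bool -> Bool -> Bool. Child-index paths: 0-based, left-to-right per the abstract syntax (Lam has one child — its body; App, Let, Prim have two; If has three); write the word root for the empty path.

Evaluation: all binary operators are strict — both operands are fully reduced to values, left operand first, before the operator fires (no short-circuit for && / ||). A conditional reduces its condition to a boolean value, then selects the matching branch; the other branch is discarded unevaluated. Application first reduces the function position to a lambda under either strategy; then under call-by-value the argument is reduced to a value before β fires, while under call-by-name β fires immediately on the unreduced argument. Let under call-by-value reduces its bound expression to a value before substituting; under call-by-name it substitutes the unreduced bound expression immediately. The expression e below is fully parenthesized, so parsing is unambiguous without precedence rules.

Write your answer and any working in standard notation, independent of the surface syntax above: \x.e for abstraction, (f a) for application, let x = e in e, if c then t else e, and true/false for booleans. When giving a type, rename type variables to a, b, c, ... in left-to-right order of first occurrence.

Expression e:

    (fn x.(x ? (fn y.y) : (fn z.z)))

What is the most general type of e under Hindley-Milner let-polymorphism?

Derivation:
x : a
  unify a ~ Bool
y : b
\y._ : b -> b
z : c
\z._ : c -> c
  unify b -> b ~ c -> c
  unify b ~ c
  unify c ~ c
\x._ : Bool -> c -> c

Answer: Bool -> a -> a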